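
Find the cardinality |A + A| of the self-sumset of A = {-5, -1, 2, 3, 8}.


A + A = {a + a' : a, a' ∈ A}; |A| = 5.
General bounds: 2|A| - 1 ≤ |A + A| ≤ |A|(|A|+1)/2, i.e. 9 ≤ |A + A| ≤ 15.
Lower bound 2|A|-1 is attained iff A is an arithmetic progression.
Enumerate sums a + a' for a ≤ a' (symmetric, so this suffices):
a = -5: -5+-5=-10, -5+-1=-6, -5+2=-3, -5+3=-2, -5+8=3
a = -1: -1+-1=-2, -1+2=1, -1+3=2, -1+8=7
a = 2: 2+2=4, 2+3=5, 2+8=10
a = 3: 3+3=6, 3+8=11
a = 8: 8+8=16
Distinct sums: {-10, -6, -3, -2, 1, 2, 3, 4, 5, 6, 7, 10, 11, 16}
|A + A| = 14

|A + A| = 14


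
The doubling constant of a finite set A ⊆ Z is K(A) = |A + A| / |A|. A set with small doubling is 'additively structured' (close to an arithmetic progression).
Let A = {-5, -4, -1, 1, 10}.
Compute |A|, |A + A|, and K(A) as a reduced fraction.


|A| = 5.
Compute A + A by enumerating all 25 pairs.
A + A = {-10, -9, -8, -6, -5, -4, -3, -2, 0, 2, 5, 6, 9, 11, 20}, so |A + A| = 15.
K = |A + A| / |A| = 15/5 = 3/1 ≈ 3.0000.
Reference: AP of size 5 gives K = 9/5 ≈ 1.8000; a fully generic set of size 5 gives K ≈ 3.0000.

|A| = 5, |A + A| = 15, K = 15/5 = 3/1.


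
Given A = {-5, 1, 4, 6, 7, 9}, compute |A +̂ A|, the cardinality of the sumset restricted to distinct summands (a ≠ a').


Restricted sumset: A +̂ A = {a + a' : a ∈ A, a' ∈ A, a ≠ a'}.
Equivalently, take A + A and drop any sum 2a that is achievable ONLY as a + a for a ∈ A (i.e. sums representable only with equal summands).
Enumerate pairs (a, a') with a < a' (symmetric, so each unordered pair gives one sum; this covers all a ≠ a'):
  -5 + 1 = -4
  -5 + 4 = -1
  -5 + 6 = 1
  -5 + 7 = 2
  -5 + 9 = 4
  1 + 4 = 5
  1 + 6 = 7
  1 + 7 = 8
  1 + 9 = 10
  4 + 6 = 10
  4 + 7 = 11
  4 + 9 = 13
  6 + 7 = 13
  6 + 9 = 15
  7 + 9 = 16
Collected distinct sums: {-4, -1, 1, 2, 4, 5, 7, 8, 10, 11, 13, 15, 16}
|A +̂ A| = 13
(Reference bound: |A +̂ A| ≥ 2|A| - 3 for |A| ≥ 2, with |A| = 6 giving ≥ 9.)

|A +̂ A| = 13


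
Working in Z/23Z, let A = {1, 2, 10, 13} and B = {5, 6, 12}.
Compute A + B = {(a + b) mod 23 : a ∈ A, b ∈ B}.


Work in Z/23Z: reduce every sum a + b modulo 23.
Enumerate all 12 pairs:
a = 1: 1+5=6, 1+6=7, 1+12=13
a = 2: 2+5=7, 2+6=8, 2+12=14
a = 10: 10+5=15, 10+6=16, 10+12=22
a = 13: 13+5=18, 13+6=19, 13+12=2
Distinct residues collected: {2, 6, 7, 8, 13, 14, 15, 16, 18, 19, 22}
|A + B| = 11 (out of 23 total residues).

A + B = {2, 6, 7, 8, 13, 14, 15, 16, 18, 19, 22}


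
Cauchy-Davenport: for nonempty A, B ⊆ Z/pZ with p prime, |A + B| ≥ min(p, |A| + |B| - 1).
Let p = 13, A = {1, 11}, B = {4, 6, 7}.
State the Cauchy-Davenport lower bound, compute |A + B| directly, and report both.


Cauchy-Davenport: |A + B| ≥ min(p, |A| + |B| - 1) for A, B nonempty in Z/pZ.
|A| = 2, |B| = 3, p = 13.
CD lower bound = min(13, 2 + 3 - 1) = min(13, 4) = 4.
Compute A + B mod 13 directly:
a = 1: 1+4=5, 1+6=7, 1+7=8
a = 11: 11+4=2, 11+6=4, 11+7=5
A + B = {2, 4, 5, 7, 8}, so |A + B| = 5.
Verify: 5 ≥ 4? Yes ✓.

CD lower bound = 4, actual |A + B| = 5.


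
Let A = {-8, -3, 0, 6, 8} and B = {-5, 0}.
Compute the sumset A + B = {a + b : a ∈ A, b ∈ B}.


A + B = {a + b : a ∈ A, b ∈ B}.
Enumerate all |A|·|B| = 5·2 = 10 pairs (a, b) and collect distinct sums.
a = -8: -8+-5=-13, -8+0=-8
a = -3: -3+-5=-8, -3+0=-3
a = 0: 0+-5=-5, 0+0=0
a = 6: 6+-5=1, 6+0=6
a = 8: 8+-5=3, 8+0=8
Collecting distinct sums: A + B = {-13, -8, -5, -3, 0, 1, 3, 6, 8}
|A + B| = 9

A + B = {-13, -8, -5, -3, 0, 1, 3, 6, 8}


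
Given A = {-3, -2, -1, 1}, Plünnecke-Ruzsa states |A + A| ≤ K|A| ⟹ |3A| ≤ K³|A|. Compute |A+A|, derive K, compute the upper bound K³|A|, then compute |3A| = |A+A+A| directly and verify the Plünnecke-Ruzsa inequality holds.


|A| = 4.
Step 1: Compute A + A by enumerating all 16 pairs.
A + A = {-6, -5, -4, -3, -2, -1, 0, 2}, so |A + A| = 8.
Step 2: Doubling constant K = |A + A|/|A| = 8/4 = 8/4 ≈ 2.0000.
Step 3: Plünnecke-Ruzsa gives |3A| ≤ K³·|A| = (2.0000)³ · 4 ≈ 32.0000.
Step 4: Compute 3A = A + A + A directly by enumerating all triples (a,b,c) ∈ A³; |3A| = 12.
Step 5: Check 12 ≤ 32.0000? Yes ✓.

K = 8/4, Plünnecke-Ruzsa bound K³|A| ≈ 32.0000, |3A| = 12, inequality holds.


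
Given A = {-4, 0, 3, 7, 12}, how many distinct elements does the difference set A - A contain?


A - A = {a - a' : a, a' ∈ A}; |A| = 5.
Bounds: 2|A|-1 ≤ |A - A| ≤ |A|² - |A| + 1, i.e. 9 ≤ |A - A| ≤ 21.
Note: 0 ∈ A - A always (from a - a). The set is symmetric: if d ∈ A - A then -d ∈ A - A.
Enumerate nonzero differences d = a - a' with a > a' (then include -d):
Positive differences: {3, 4, 5, 7, 9, 11, 12, 16}
Full difference set: {0} ∪ (positive diffs) ∪ (negative diffs).
|A - A| = 1 + 2·8 = 17 (matches direct enumeration: 17).

|A - A| = 17


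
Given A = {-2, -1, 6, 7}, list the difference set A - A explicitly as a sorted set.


A - A = {a - a' : a, a' ∈ A}.
Compute a - a' for each ordered pair (a, a'):
a = -2: -2--2=0, -2--1=-1, -2-6=-8, -2-7=-9
a = -1: -1--2=1, -1--1=0, -1-6=-7, -1-7=-8
a = 6: 6--2=8, 6--1=7, 6-6=0, 6-7=-1
a = 7: 7--2=9, 7--1=8, 7-6=1, 7-7=0
Collecting distinct values (and noting 0 appears from a-a):
A - A = {-9, -8, -7, -1, 0, 1, 7, 8, 9}
|A - A| = 9

A - A = {-9, -8, -7, -1, 0, 1, 7, 8, 9}


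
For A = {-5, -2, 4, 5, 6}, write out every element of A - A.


A - A = {a - a' : a, a' ∈ A}.
Compute a - a' for each ordered pair (a, a'):
a = -5: -5--5=0, -5--2=-3, -5-4=-9, -5-5=-10, -5-6=-11
a = -2: -2--5=3, -2--2=0, -2-4=-6, -2-5=-7, -2-6=-8
a = 4: 4--5=9, 4--2=6, 4-4=0, 4-5=-1, 4-6=-2
a = 5: 5--5=10, 5--2=7, 5-4=1, 5-5=0, 5-6=-1
a = 6: 6--5=11, 6--2=8, 6-4=2, 6-5=1, 6-6=0
Collecting distinct values (and noting 0 appears from a-a):
A - A = {-11, -10, -9, -8, -7, -6, -3, -2, -1, 0, 1, 2, 3, 6, 7, 8, 9, 10, 11}
|A - A| = 19

A - A = {-11, -10, -9, -8, -7, -6, -3, -2, -1, 0, 1, 2, 3, 6, 7, 8, 9, 10, 11}


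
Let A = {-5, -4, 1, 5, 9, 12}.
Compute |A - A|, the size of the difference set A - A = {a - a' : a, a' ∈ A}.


A - A = {a - a' : a, a' ∈ A}; |A| = 6.
Bounds: 2|A|-1 ≤ |A - A| ≤ |A|² - |A| + 1, i.e. 11 ≤ |A - A| ≤ 31.
Note: 0 ∈ A - A always (from a - a). The set is symmetric: if d ∈ A - A then -d ∈ A - A.
Enumerate nonzero differences d = a - a' with a > a' (then include -d):
Positive differences: {1, 3, 4, 5, 6, 7, 8, 9, 10, 11, 13, 14, 16, 17}
Full difference set: {0} ∪ (positive diffs) ∪ (negative diffs).
|A - A| = 1 + 2·14 = 29 (matches direct enumeration: 29).

|A - A| = 29


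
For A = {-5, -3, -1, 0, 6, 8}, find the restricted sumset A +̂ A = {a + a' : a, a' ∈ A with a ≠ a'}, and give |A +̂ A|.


Restricted sumset: A +̂ A = {a + a' : a ∈ A, a' ∈ A, a ≠ a'}.
Equivalently, take A + A and drop any sum 2a that is achievable ONLY as a + a for a ∈ A (i.e. sums representable only with equal summands).
Enumerate pairs (a, a') with a < a' (symmetric, so each unordered pair gives one sum; this covers all a ≠ a'):
  -5 + -3 = -8
  -5 + -1 = -6
  -5 + 0 = -5
  -5 + 6 = 1
  -5 + 8 = 3
  -3 + -1 = -4
  -3 + 0 = -3
  -3 + 6 = 3
  -3 + 8 = 5
  -1 + 0 = -1
  -1 + 6 = 5
  -1 + 8 = 7
  0 + 6 = 6
  0 + 8 = 8
  6 + 8 = 14
Collected distinct sums: {-8, -6, -5, -4, -3, -1, 1, 3, 5, 6, 7, 8, 14}
|A +̂ A| = 13
(Reference bound: |A +̂ A| ≥ 2|A| - 3 for |A| ≥ 2, with |A| = 6 giving ≥ 9.)

|A +̂ A| = 13


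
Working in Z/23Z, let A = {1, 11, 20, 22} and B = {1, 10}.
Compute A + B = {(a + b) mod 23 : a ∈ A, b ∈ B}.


Work in Z/23Z: reduce every sum a + b modulo 23.
Enumerate all 8 pairs:
a = 1: 1+1=2, 1+10=11
a = 11: 11+1=12, 11+10=21
a = 20: 20+1=21, 20+10=7
a = 22: 22+1=0, 22+10=9
Distinct residues collected: {0, 2, 7, 9, 11, 12, 21}
|A + B| = 7 (out of 23 total residues).

A + B = {0, 2, 7, 9, 11, 12, 21}


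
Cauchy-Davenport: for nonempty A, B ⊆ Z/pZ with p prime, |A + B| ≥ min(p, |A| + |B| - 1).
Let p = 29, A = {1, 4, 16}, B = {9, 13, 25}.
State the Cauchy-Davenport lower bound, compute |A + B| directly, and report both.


Cauchy-Davenport: |A + B| ≥ min(p, |A| + |B| - 1) for A, B nonempty in Z/pZ.
|A| = 3, |B| = 3, p = 29.
CD lower bound = min(29, 3 + 3 - 1) = min(29, 5) = 5.
Compute A + B mod 29 directly:
a = 1: 1+9=10, 1+13=14, 1+25=26
a = 4: 4+9=13, 4+13=17, 4+25=0
a = 16: 16+9=25, 16+13=0, 16+25=12
A + B = {0, 10, 12, 13, 14, 17, 25, 26}, so |A + B| = 8.
Verify: 8 ≥ 5? Yes ✓.

CD lower bound = 5, actual |A + B| = 8.


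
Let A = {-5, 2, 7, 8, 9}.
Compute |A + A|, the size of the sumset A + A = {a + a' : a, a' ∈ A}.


A + A = {a + a' : a, a' ∈ A}; |A| = 5.
General bounds: 2|A| - 1 ≤ |A + A| ≤ |A|(|A|+1)/2, i.e. 9 ≤ |A + A| ≤ 15.
Lower bound 2|A|-1 is attained iff A is an arithmetic progression.
Enumerate sums a + a' for a ≤ a' (symmetric, so this suffices):
a = -5: -5+-5=-10, -5+2=-3, -5+7=2, -5+8=3, -5+9=4
a = 2: 2+2=4, 2+7=9, 2+8=10, 2+9=11
a = 7: 7+7=14, 7+8=15, 7+9=16
a = 8: 8+8=16, 8+9=17
a = 9: 9+9=18
Distinct sums: {-10, -3, 2, 3, 4, 9, 10, 11, 14, 15, 16, 17, 18}
|A + A| = 13

|A + A| = 13


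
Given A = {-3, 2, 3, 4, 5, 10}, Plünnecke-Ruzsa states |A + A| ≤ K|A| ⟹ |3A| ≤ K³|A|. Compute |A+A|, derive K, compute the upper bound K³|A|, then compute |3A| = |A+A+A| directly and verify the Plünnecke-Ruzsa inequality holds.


|A| = 6.
Step 1: Compute A + A by enumerating all 36 pairs.
A + A = {-6, -1, 0, 1, 2, 4, 5, 6, 7, 8, 9, 10, 12, 13, 14, 15, 20}, so |A + A| = 17.
Step 2: Doubling constant K = |A + A|/|A| = 17/6 = 17/6 ≈ 2.8333.
Step 3: Plünnecke-Ruzsa gives |3A| ≤ K³·|A| = (2.8333)³ · 6 ≈ 136.4722.
Step 4: Compute 3A = A + A + A directly by enumerating all triples (a,b,c) ∈ A³; |3A| = 30.
Step 5: Check 30 ≤ 136.4722? Yes ✓.

K = 17/6, Plünnecke-Ruzsa bound K³|A| ≈ 136.4722, |3A| = 30, inequality holds.


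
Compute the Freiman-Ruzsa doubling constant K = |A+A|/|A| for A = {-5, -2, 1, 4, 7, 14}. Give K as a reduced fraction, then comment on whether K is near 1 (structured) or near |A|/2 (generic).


|A| = 6.
Compute A + A by enumerating all 36 pairs.
A + A = {-10, -7, -4, -1, 2, 5, 8, 9, 11, 12, 14, 15, 18, 21, 28}, so |A + A| = 15.
K = |A + A| / |A| = 15/6 = 5/2 ≈ 2.5000.
Reference: AP of size 6 gives K = 11/6 ≈ 1.8333; a fully generic set of size 6 gives K ≈ 3.5000.

|A| = 6, |A + A| = 15, K = 15/6 = 5/2.


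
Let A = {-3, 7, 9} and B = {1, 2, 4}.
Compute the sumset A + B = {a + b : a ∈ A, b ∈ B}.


A + B = {a + b : a ∈ A, b ∈ B}.
Enumerate all |A|·|B| = 3·3 = 9 pairs (a, b) and collect distinct sums.
a = -3: -3+1=-2, -3+2=-1, -3+4=1
a = 7: 7+1=8, 7+2=9, 7+4=11
a = 9: 9+1=10, 9+2=11, 9+4=13
Collecting distinct sums: A + B = {-2, -1, 1, 8, 9, 10, 11, 13}
|A + B| = 8

A + B = {-2, -1, 1, 8, 9, 10, 11, 13}


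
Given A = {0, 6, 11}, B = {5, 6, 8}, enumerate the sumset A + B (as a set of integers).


A + B = {a + b : a ∈ A, b ∈ B}.
Enumerate all |A|·|B| = 3·3 = 9 pairs (a, b) and collect distinct sums.
a = 0: 0+5=5, 0+6=6, 0+8=8
a = 6: 6+5=11, 6+6=12, 6+8=14
a = 11: 11+5=16, 11+6=17, 11+8=19
Collecting distinct sums: A + B = {5, 6, 8, 11, 12, 14, 16, 17, 19}
|A + B| = 9

A + B = {5, 6, 8, 11, 12, 14, 16, 17, 19}


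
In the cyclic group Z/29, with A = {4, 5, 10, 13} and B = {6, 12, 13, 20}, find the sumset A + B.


Work in Z/29Z: reduce every sum a + b modulo 29.
Enumerate all 16 pairs:
a = 4: 4+6=10, 4+12=16, 4+13=17, 4+20=24
a = 5: 5+6=11, 5+12=17, 5+13=18, 5+20=25
a = 10: 10+6=16, 10+12=22, 10+13=23, 10+20=1
a = 13: 13+6=19, 13+12=25, 13+13=26, 13+20=4
Distinct residues collected: {1, 4, 10, 11, 16, 17, 18, 19, 22, 23, 24, 25, 26}
|A + B| = 13 (out of 29 total residues).

A + B = {1, 4, 10, 11, 16, 17, 18, 19, 22, 23, 24, 25, 26}


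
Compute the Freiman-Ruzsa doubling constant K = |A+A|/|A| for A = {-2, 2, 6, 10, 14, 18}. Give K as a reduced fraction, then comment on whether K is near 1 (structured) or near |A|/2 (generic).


|A| = 6.
Compute A + A by enumerating all 36 pairs.
A + A = {-4, 0, 4, 8, 12, 16, 20, 24, 28, 32, 36}, so |A + A| = 11.
K = |A + A| / |A| = 11/6 (already in lowest terms) ≈ 1.8333.
Reference: AP of size 6 gives K = 11/6 ≈ 1.8333; a fully generic set of size 6 gives K ≈ 3.5000.

|A| = 6, |A + A| = 11, K = 11/6.


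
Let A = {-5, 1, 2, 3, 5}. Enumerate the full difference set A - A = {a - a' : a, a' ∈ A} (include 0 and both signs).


A - A = {a - a' : a, a' ∈ A}.
Compute a - a' for each ordered pair (a, a'):
a = -5: -5--5=0, -5-1=-6, -5-2=-7, -5-3=-8, -5-5=-10
a = 1: 1--5=6, 1-1=0, 1-2=-1, 1-3=-2, 1-5=-4
a = 2: 2--5=7, 2-1=1, 2-2=0, 2-3=-1, 2-5=-3
a = 3: 3--5=8, 3-1=2, 3-2=1, 3-3=0, 3-5=-2
a = 5: 5--5=10, 5-1=4, 5-2=3, 5-3=2, 5-5=0
Collecting distinct values (and noting 0 appears from a-a):
A - A = {-10, -8, -7, -6, -4, -3, -2, -1, 0, 1, 2, 3, 4, 6, 7, 8, 10}
|A - A| = 17

A - A = {-10, -8, -7, -6, -4, -3, -2, -1, 0, 1, 2, 3, 4, 6, 7, 8, 10}


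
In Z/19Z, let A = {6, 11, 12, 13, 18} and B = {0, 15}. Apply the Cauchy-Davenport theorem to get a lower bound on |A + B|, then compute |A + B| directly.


Cauchy-Davenport: |A + B| ≥ min(p, |A| + |B| - 1) for A, B nonempty in Z/pZ.
|A| = 5, |B| = 2, p = 19.
CD lower bound = min(19, 5 + 2 - 1) = min(19, 6) = 6.
Compute A + B mod 19 directly:
a = 6: 6+0=6, 6+15=2
a = 11: 11+0=11, 11+15=7
a = 12: 12+0=12, 12+15=8
a = 13: 13+0=13, 13+15=9
a = 18: 18+0=18, 18+15=14
A + B = {2, 6, 7, 8, 9, 11, 12, 13, 14, 18}, so |A + B| = 10.
Verify: 10 ≥ 6? Yes ✓.

CD lower bound = 6, actual |A + B| = 10.


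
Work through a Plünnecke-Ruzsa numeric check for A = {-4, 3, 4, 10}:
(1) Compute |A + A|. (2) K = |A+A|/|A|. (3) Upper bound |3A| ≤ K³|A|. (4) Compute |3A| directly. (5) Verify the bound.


|A| = 4.
Step 1: Compute A + A by enumerating all 16 pairs.
A + A = {-8, -1, 0, 6, 7, 8, 13, 14, 20}, so |A + A| = 9.
Step 2: Doubling constant K = |A + A|/|A| = 9/4 = 9/4 ≈ 2.2500.
Step 3: Plünnecke-Ruzsa gives |3A| ≤ K³·|A| = (2.2500)³ · 4 ≈ 45.5625.
Step 4: Compute 3A = A + A + A directly by enumerating all triples (a,b,c) ∈ A³; |3A| = 16.
Step 5: Check 16 ≤ 45.5625? Yes ✓.

K = 9/4, Plünnecke-Ruzsa bound K³|A| ≈ 45.5625, |3A| = 16, inequality holds.


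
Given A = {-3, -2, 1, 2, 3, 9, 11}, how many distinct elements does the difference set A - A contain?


A - A = {a - a' : a, a' ∈ A}; |A| = 7.
Bounds: 2|A|-1 ≤ |A - A| ≤ |A|² - |A| + 1, i.e. 13 ≤ |A - A| ≤ 43.
Note: 0 ∈ A - A always (from a - a). The set is symmetric: if d ∈ A - A then -d ∈ A - A.
Enumerate nonzero differences d = a - a' with a > a' (then include -d):
Positive differences: {1, 2, 3, 4, 5, 6, 7, 8, 9, 10, 11, 12, 13, 14}
Full difference set: {0} ∪ (positive diffs) ∪ (negative diffs).
|A - A| = 1 + 2·14 = 29 (matches direct enumeration: 29).

|A - A| = 29


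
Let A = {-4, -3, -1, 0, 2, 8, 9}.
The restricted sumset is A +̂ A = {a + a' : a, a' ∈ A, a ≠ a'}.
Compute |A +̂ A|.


Restricted sumset: A +̂ A = {a + a' : a ∈ A, a' ∈ A, a ≠ a'}.
Equivalently, take A + A and drop any sum 2a that is achievable ONLY as a + a for a ∈ A (i.e. sums representable only with equal summands).
Enumerate pairs (a, a') with a < a' (symmetric, so each unordered pair gives one sum; this covers all a ≠ a'):
  -4 + -3 = -7
  -4 + -1 = -5
  -4 + 0 = -4
  -4 + 2 = -2
  -4 + 8 = 4
  -4 + 9 = 5
  -3 + -1 = -4
  -3 + 0 = -3
  -3 + 2 = -1
  -3 + 8 = 5
  -3 + 9 = 6
  -1 + 0 = -1
  -1 + 2 = 1
  -1 + 8 = 7
  -1 + 9 = 8
  0 + 2 = 2
  0 + 8 = 8
  0 + 9 = 9
  2 + 8 = 10
  2 + 9 = 11
  8 + 9 = 17
Collected distinct sums: {-7, -5, -4, -3, -2, -1, 1, 2, 4, 5, 6, 7, 8, 9, 10, 11, 17}
|A +̂ A| = 17
(Reference bound: |A +̂ A| ≥ 2|A| - 3 for |A| ≥ 2, with |A| = 7 giving ≥ 11.)

|A +̂ A| = 17


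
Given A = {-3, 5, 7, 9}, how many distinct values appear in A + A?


A + A = {a + a' : a, a' ∈ A}; |A| = 4.
General bounds: 2|A| - 1 ≤ |A + A| ≤ |A|(|A|+1)/2, i.e. 7 ≤ |A + A| ≤ 10.
Lower bound 2|A|-1 is attained iff A is an arithmetic progression.
Enumerate sums a + a' for a ≤ a' (symmetric, so this suffices):
a = -3: -3+-3=-6, -3+5=2, -3+7=4, -3+9=6
a = 5: 5+5=10, 5+7=12, 5+9=14
a = 7: 7+7=14, 7+9=16
a = 9: 9+9=18
Distinct sums: {-6, 2, 4, 6, 10, 12, 14, 16, 18}
|A + A| = 9

|A + A| = 9


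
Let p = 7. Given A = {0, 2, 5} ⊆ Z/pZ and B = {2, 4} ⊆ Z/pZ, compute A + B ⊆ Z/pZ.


Work in Z/7Z: reduce every sum a + b modulo 7.
Enumerate all 6 pairs:
a = 0: 0+2=2, 0+4=4
a = 2: 2+2=4, 2+4=6
a = 5: 5+2=0, 5+4=2
Distinct residues collected: {0, 2, 4, 6}
|A + B| = 4 (out of 7 total residues).

A + B = {0, 2, 4, 6}


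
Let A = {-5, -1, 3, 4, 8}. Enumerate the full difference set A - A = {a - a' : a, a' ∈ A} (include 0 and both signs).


A - A = {a - a' : a, a' ∈ A}.
Compute a - a' for each ordered pair (a, a'):
a = -5: -5--5=0, -5--1=-4, -5-3=-8, -5-4=-9, -5-8=-13
a = -1: -1--5=4, -1--1=0, -1-3=-4, -1-4=-5, -1-8=-9
a = 3: 3--5=8, 3--1=4, 3-3=0, 3-4=-1, 3-8=-5
a = 4: 4--5=9, 4--1=5, 4-3=1, 4-4=0, 4-8=-4
a = 8: 8--5=13, 8--1=9, 8-3=5, 8-4=4, 8-8=0
Collecting distinct values (and noting 0 appears from a-a):
A - A = {-13, -9, -8, -5, -4, -1, 0, 1, 4, 5, 8, 9, 13}
|A - A| = 13

A - A = {-13, -9, -8, -5, -4, -1, 0, 1, 4, 5, 8, 9, 13}


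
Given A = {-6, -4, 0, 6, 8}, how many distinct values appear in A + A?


A + A = {a + a' : a, a' ∈ A}; |A| = 5.
General bounds: 2|A| - 1 ≤ |A + A| ≤ |A|(|A|+1)/2, i.e. 9 ≤ |A + A| ≤ 15.
Lower bound 2|A|-1 is attained iff A is an arithmetic progression.
Enumerate sums a + a' for a ≤ a' (symmetric, so this suffices):
a = -6: -6+-6=-12, -6+-4=-10, -6+0=-6, -6+6=0, -6+8=2
a = -4: -4+-4=-8, -4+0=-4, -4+6=2, -4+8=4
a = 0: 0+0=0, 0+6=6, 0+8=8
a = 6: 6+6=12, 6+8=14
a = 8: 8+8=16
Distinct sums: {-12, -10, -8, -6, -4, 0, 2, 4, 6, 8, 12, 14, 16}
|A + A| = 13

|A + A| = 13


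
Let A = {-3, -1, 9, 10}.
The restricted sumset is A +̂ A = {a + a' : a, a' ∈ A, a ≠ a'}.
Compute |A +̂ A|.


Restricted sumset: A +̂ A = {a + a' : a ∈ A, a' ∈ A, a ≠ a'}.
Equivalently, take A + A and drop any sum 2a that is achievable ONLY as a + a for a ∈ A (i.e. sums representable only with equal summands).
Enumerate pairs (a, a') with a < a' (symmetric, so each unordered pair gives one sum; this covers all a ≠ a'):
  -3 + -1 = -4
  -3 + 9 = 6
  -3 + 10 = 7
  -1 + 9 = 8
  -1 + 10 = 9
  9 + 10 = 19
Collected distinct sums: {-4, 6, 7, 8, 9, 19}
|A +̂ A| = 6
(Reference bound: |A +̂ A| ≥ 2|A| - 3 for |A| ≥ 2, with |A| = 4 giving ≥ 5.)

|A +̂ A| = 6


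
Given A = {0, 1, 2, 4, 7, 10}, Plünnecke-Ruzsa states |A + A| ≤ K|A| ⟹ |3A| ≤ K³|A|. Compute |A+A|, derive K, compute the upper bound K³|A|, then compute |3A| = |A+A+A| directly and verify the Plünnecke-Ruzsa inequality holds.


|A| = 6.
Step 1: Compute A + A by enumerating all 36 pairs.
A + A = {0, 1, 2, 3, 4, 5, 6, 7, 8, 9, 10, 11, 12, 14, 17, 20}, so |A + A| = 16.
Step 2: Doubling constant K = |A + A|/|A| = 16/6 = 16/6 ≈ 2.6667.
Step 3: Plünnecke-Ruzsa gives |3A| ≤ K³·|A| = (2.6667)³ · 6 ≈ 113.7778.
Step 4: Compute 3A = A + A + A directly by enumerating all triples (a,b,c) ∈ A³; |3A| = 26.
Step 5: Check 26 ≤ 113.7778? Yes ✓.

K = 16/6, Plünnecke-Ruzsa bound K³|A| ≈ 113.7778, |3A| = 26, inequality holds.


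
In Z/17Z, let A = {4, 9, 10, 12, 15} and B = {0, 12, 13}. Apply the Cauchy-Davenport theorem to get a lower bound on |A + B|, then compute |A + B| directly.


Cauchy-Davenport: |A + B| ≥ min(p, |A| + |B| - 1) for A, B nonempty in Z/pZ.
|A| = 5, |B| = 3, p = 17.
CD lower bound = min(17, 5 + 3 - 1) = min(17, 7) = 7.
Compute A + B mod 17 directly:
a = 4: 4+0=4, 4+12=16, 4+13=0
a = 9: 9+0=9, 9+12=4, 9+13=5
a = 10: 10+0=10, 10+12=5, 10+13=6
a = 12: 12+0=12, 12+12=7, 12+13=8
a = 15: 15+0=15, 15+12=10, 15+13=11
A + B = {0, 4, 5, 6, 7, 8, 9, 10, 11, 12, 15, 16}, so |A + B| = 12.
Verify: 12 ≥ 7? Yes ✓.

CD lower bound = 7, actual |A + B| = 12.


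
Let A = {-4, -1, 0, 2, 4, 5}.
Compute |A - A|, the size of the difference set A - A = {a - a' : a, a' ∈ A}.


A - A = {a - a' : a, a' ∈ A}; |A| = 6.
Bounds: 2|A|-1 ≤ |A - A| ≤ |A|² - |A| + 1, i.e. 11 ≤ |A - A| ≤ 31.
Note: 0 ∈ A - A always (from a - a). The set is symmetric: if d ∈ A - A then -d ∈ A - A.
Enumerate nonzero differences d = a - a' with a > a' (then include -d):
Positive differences: {1, 2, 3, 4, 5, 6, 8, 9}
Full difference set: {0} ∪ (positive diffs) ∪ (negative diffs).
|A - A| = 1 + 2·8 = 17 (matches direct enumeration: 17).

|A - A| = 17


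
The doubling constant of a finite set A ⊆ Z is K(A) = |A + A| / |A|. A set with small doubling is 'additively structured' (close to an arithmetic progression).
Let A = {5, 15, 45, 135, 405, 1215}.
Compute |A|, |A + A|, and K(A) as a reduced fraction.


|A| = 6.
Compute A + A by enumerating all 36 pairs.
A + A = {10, 20, 30, 50, 60, 90, 140, 150, 180, 270, 410, 420, 450, 540, 810, 1220, 1230, 1260, 1350, 1620, 2430}, so |A + A| = 21.
K = |A + A| / |A| = 21/6 = 7/2 ≈ 3.5000.
Reference: AP of size 6 gives K = 11/6 ≈ 1.8333; a fully generic set of size 6 gives K ≈ 3.5000.

|A| = 6, |A + A| = 21, K = 21/6 = 7/2.


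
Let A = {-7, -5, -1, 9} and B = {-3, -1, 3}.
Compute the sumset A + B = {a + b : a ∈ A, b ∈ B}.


A + B = {a + b : a ∈ A, b ∈ B}.
Enumerate all |A|·|B| = 4·3 = 12 pairs (a, b) and collect distinct sums.
a = -7: -7+-3=-10, -7+-1=-8, -7+3=-4
a = -5: -5+-3=-8, -5+-1=-6, -5+3=-2
a = -1: -1+-3=-4, -1+-1=-2, -1+3=2
a = 9: 9+-3=6, 9+-1=8, 9+3=12
Collecting distinct sums: A + B = {-10, -8, -6, -4, -2, 2, 6, 8, 12}
|A + B| = 9

A + B = {-10, -8, -6, -4, -2, 2, 6, 8, 12}


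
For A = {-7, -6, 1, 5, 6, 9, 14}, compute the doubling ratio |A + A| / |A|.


|A| = 7.
Compute A + A by enumerating all 49 pairs.
A + A = {-14, -13, -12, -6, -5, -2, -1, 0, 2, 3, 6, 7, 8, 10, 11, 12, 14, 15, 18, 19, 20, 23, 28}, so |A + A| = 23.
K = |A + A| / |A| = 23/7 (already in lowest terms) ≈ 3.2857.
Reference: AP of size 7 gives K = 13/7 ≈ 1.8571; a fully generic set of size 7 gives K ≈ 4.0000.

|A| = 7, |A + A| = 23, K = 23/7.


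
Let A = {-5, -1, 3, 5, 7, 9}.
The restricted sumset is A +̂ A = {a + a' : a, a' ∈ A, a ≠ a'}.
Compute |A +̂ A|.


Restricted sumset: A +̂ A = {a + a' : a ∈ A, a' ∈ A, a ≠ a'}.
Equivalently, take A + A and drop any sum 2a that is achievable ONLY as a + a for a ∈ A (i.e. sums representable only with equal summands).
Enumerate pairs (a, a') with a < a' (symmetric, so each unordered pair gives one sum; this covers all a ≠ a'):
  -5 + -1 = -6
  -5 + 3 = -2
  -5 + 5 = 0
  -5 + 7 = 2
  -5 + 9 = 4
  -1 + 3 = 2
  -1 + 5 = 4
  -1 + 7 = 6
  -1 + 9 = 8
  3 + 5 = 8
  3 + 7 = 10
  3 + 9 = 12
  5 + 7 = 12
  5 + 9 = 14
  7 + 9 = 16
Collected distinct sums: {-6, -2, 0, 2, 4, 6, 8, 10, 12, 14, 16}
|A +̂ A| = 11
(Reference bound: |A +̂ A| ≥ 2|A| - 3 for |A| ≥ 2, with |A| = 6 giving ≥ 9.)

|A +̂ A| = 11


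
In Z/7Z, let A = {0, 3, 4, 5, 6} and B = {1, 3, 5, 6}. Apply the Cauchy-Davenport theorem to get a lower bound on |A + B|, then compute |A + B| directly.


Cauchy-Davenport: |A + B| ≥ min(p, |A| + |B| - 1) for A, B nonempty in Z/pZ.
|A| = 5, |B| = 4, p = 7.
CD lower bound = min(7, 5 + 4 - 1) = min(7, 8) = 7.
Compute A + B mod 7 directly:
a = 0: 0+1=1, 0+3=3, 0+5=5, 0+6=6
a = 3: 3+1=4, 3+3=6, 3+5=1, 3+6=2
a = 4: 4+1=5, 4+3=0, 4+5=2, 4+6=3
a = 5: 5+1=6, 5+3=1, 5+5=3, 5+6=4
a = 6: 6+1=0, 6+3=2, 6+5=4, 6+6=5
A + B = {0, 1, 2, 3, 4, 5, 6}, so |A + B| = 7.
Verify: 7 ≥ 7? Yes ✓.

CD lower bound = 7, actual |A + B| = 7.


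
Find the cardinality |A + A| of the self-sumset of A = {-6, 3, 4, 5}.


A + A = {a + a' : a, a' ∈ A}; |A| = 4.
General bounds: 2|A| - 1 ≤ |A + A| ≤ |A|(|A|+1)/2, i.e. 7 ≤ |A + A| ≤ 10.
Lower bound 2|A|-1 is attained iff A is an arithmetic progression.
Enumerate sums a + a' for a ≤ a' (symmetric, so this suffices):
a = -6: -6+-6=-12, -6+3=-3, -6+4=-2, -6+5=-1
a = 3: 3+3=6, 3+4=7, 3+5=8
a = 4: 4+4=8, 4+5=9
a = 5: 5+5=10
Distinct sums: {-12, -3, -2, -1, 6, 7, 8, 9, 10}
|A + A| = 9

|A + A| = 9


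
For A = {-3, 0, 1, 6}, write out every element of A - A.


A - A = {a - a' : a, a' ∈ A}.
Compute a - a' for each ordered pair (a, a'):
a = -3: -3--3=0, -3-0=-3, -3-1=-4, -3-6=-9
a = 0: 0--3=3, 0-0=0, 0-1=-1, 0-6=-6
a = 1: 1--3=4, 1-0=1, 1-1=0, 1-6=-5
a = 6: 6--3=9, 6-0=6, 6-1=5, 6-6=0
Collecting distinct values (and noting 0 appears from a-a):
A - A = {-9, -6, -5, -4, -3, -1, 0, 1, 3, 4, 5, 6, 9}
|A - A| = 13

A - A = {-9, -6, -5, -4, -3, -1, 0, 1, 3, 4, 5, 6, 9}


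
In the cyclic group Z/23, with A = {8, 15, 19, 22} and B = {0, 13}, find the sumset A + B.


Work in Z/23Z: reduce every sum a + b modulo 23.
Enumerate all 8 pairs:
a = 8: 8+0=8, 8+13=21
a = 15: 15+0=15, 15+13=5
a = 19: 19+0=19, 19+13=9
a = 22: 22+0=22, 22+13=12
Distinct residues collected: {5, 8, 9, 12, 15, 19, 21, 22}
|A + B| = 8 (out of 23 total residues).

A + B = {5, 8, 9, 12, 15, 19, 21, 22}


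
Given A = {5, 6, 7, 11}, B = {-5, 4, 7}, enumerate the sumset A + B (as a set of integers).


A + B = {a + b : a ∈ A, b ∈ B}.
Enumerate all |A|·|B| = 4·3 = 12 pairs (a, b) and collect distinct sums.
a = 5: 5+-5=0, 5+4=9, 5+7=12
a = 6: 6+-5=1, 6+4=10, 6+7=13
a = 7: 7+-5=2, 7+4=11, 7+7=14
a = 11: 11+-5=6, 11+4=15, 11+7=18
Collecting distinct sums: A + B = {0, 1, 2, 6, 9, 10, 11, 12, 13, 14, 15, 18}
|A + B| = 12

A + B = {0, 1, 2, 6, 9, 10, 11, 12, 13, 14, 15, 18}


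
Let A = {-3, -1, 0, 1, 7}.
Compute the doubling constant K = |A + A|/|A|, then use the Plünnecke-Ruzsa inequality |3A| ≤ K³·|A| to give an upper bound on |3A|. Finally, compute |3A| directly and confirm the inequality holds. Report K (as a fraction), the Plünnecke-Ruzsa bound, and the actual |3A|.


|A| = 5.
Step 1: Compute A + A by enumerating all 25 pairs.
A + A = {-6, -4, -3, -2, -1, 0, 1, 2, 4, 6, 7, 8, 14}, so |A + A| = 13.
Step 2: Doubling constant K = |A + A|/|A| = 13/5 = 13/5 ≈ 2.6000.
Step 3: Plünnecke-Ruzsa gives |3A| ≤ K³·|A| = (2.6000)³ · 5 ≈ 87.8800.
Step 4: Compute 3A = A + A + A directly by enumerating all triples (a,b,c) ∈ A³; |3A| = 23.
Step 5: Check 23 ≤ 87.8800? Yes ✓.

K = 13/5, Plünnecke-Ruzsa bound K³|A| ≈ 87.8800, |3A| = 23, inequality holds.


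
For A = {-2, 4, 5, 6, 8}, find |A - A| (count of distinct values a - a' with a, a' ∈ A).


A - A = {a - a' : a, a' ∈ A}; |A| = 5.
Bounds: 2|A|-1 ≤ |A - A| ≤ |A|² - |A| + 1, i.e. 9 ≤ |A - A| ≤ 21.
Note: 0 ∈ A - A always (from a - a). The set is symmetric: if d ∈ A - A then -d ∈ A - A.
Enumerate nonzero differences d = a - a' with a > a' (then include -d):
Positive differences: {1, 2, 3, 4, 6, 7, 8, 10}
Full difference set: {0} ∪ (positive diffs) ∪ (negative diffs).
|A - A| = 1 + 2·8 = 17 (matches direct enumeration: 17).

|A - A| = 17


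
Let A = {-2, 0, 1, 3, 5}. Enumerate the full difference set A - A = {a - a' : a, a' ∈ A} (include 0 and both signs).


A - A = {a - a' : a, a' ∈ A}.
Compute a - a' for each ordered pair (a, a'):
a = -2: -2--2=0, -2-0=-2, -2-1=-3, -2-3=-5, -2-5=-7
a = 0: 0--2=2, 0-0=0, 0-1=-1, 0-3=-3, 0-5=-5
a = 1: 1--2=3, 1-0=1, 1-1=0, 1-3=-2, 1-5=-4
a = 3: 3--2=5, 3-0=3, 3-1=2, 3-3=0, 3-5=-2
a = 5: 5--2=7, 5-0=5, 5-1=4, 5-3=2, 5-5=0
Collecting distinct values (and noting 0 appears from a-a):
A - A = {-7, -5, -4, -3, -2, -1, 0, 1, 2, 3, 4, 5, 7}
|A - A| = 13

A - A = {-7, -5, -4, -3, -2, -1, 0, 1, 2, 3, 4, 5, 7}


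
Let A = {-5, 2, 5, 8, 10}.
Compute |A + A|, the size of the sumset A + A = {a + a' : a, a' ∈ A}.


A + A = {a + a' : a, a' ∈ A}; |A| = 5.
General bounds: 2|A| - 1 ≤ |A + A| ≤ |A|(|A|+1)/2, i.e. 9 ≤ |A + A| ≤ 15.
Lower bound 2|A|-1 is attained iff A is an arithmetic progression.
Enumerate sums a + a' for a ≤ a' (symmetric, so this suffices):
a = -5: -5+-5=-10, -5+2=-3, -5+5=0, -5+8=3, -5+10=5
a = 2: 2+2=4, 2+5=7, 2+8=10, 2+10=12
a = 5: 5+5=10, 5+8=13, 5+10=15
a = 8: 8+8=16, 8+10=18
a = 10: 10+10=20
Distinct sums: {-10, -3, 0, 3, 4, 5, 7, 10, 12, 13, 15, 16, 18, 20}
|A + A| = 14

|A + A| = 14


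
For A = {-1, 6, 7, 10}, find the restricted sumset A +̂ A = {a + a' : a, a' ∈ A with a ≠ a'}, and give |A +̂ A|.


Restricted sumset: A +̂ A = {a + a' : a ∈ A, a' ∈ A, a ≠ a'}.
Equivalently, take A + A and drop any sum 2a that is achievable ONLY as a + a for a ∈ A (i.e. sums representable only with equal summands).
Enumerate pairs (a, a') with a < a' (symmetric, so each unordered pair gives one sum; this covers all a ≠ a'):
  -1 + 6 = 5
  -1 + 7 = 6
  -1 + 10 = 9
  6 + 7 = 13
  6 + 10 = 16
  7 + 10 = 17
Collected distinct sums: {5, 6, 9, 13, 16, 17}
|A +̂ A| = 6
(Reference bound: |A +̂ A| ≥ 2|A| - 3 for |A| ≥ 2, with |A| = 4 giving ≥ 5.)

|A +̂ A| = 6


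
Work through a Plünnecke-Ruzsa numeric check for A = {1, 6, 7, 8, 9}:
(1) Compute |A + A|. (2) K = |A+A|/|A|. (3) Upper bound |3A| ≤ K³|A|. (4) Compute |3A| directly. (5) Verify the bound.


|A| = 5.
Step 1: Compute A + A by enumerating all 25 pairs.
A + A = {2, 7, 8, 9, 10, 12, 13, 14, 15, 16, 17, 18}, so |A + A| = 12.
Step 2: Doubling constant K = |A + A|/|A| = 12/5 = 12/5 ≈ 2.4000.
Step 3: Plünnecke-Ruzsa gives |3A| ≤ K³·|A| = (2.4000)³ · 5 ≈ 69.1200.
Step 4: Compute 3A = A + A + A directly by enumerating all triples (a,b,c) ∈ A³; |3A| = 20.
Step 5: Check 20 ≤ 69.1200? Yes ✓.

K = 12/5, Plünnecke-Ruzsa bound K³|A| ≈ 69.1200, |3A| = 20, inequality holds.


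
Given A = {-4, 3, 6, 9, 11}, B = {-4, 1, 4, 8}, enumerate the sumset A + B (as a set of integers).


A + B = {a + b : a ∈ A, b ∈ B}.
Enumerate all |A|·|B| = 5·4 = 20 pairs (a, b) and collect distinct sums.
a = -4: -4+-4=-8, -4+1=-3, -4+4=0, -4+8=4
a = 3: 3+-4=-1, 3+1=4, 3+4=7, 3+8=11
a = 6: 6+-4=2, 6+1=7, 6+4=10, 6+8=14
a = 9: 9+-4=5, 9+1=10, 9+4=13, 9+8=17
a = 11: 11+-4=7, 11+1=12, 11+4=15, 11+8=19
Collecting distinct sums: A + B = {-8, -3, -1, 0, 2, 4, 5, 7, 10, 11, 12, 13, 14, 15, 17, 19}
|A + B| = 16

A + B = {-8, -3, -1, 0, 2, 4, 5, 7, 10, 11, 12, 13, 14, 15, 17, 19}


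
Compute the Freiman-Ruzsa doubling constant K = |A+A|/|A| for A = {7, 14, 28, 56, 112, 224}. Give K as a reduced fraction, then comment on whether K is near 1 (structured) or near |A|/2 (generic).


|A| = 6.
Compute A + A by enumerating all 36 pairs.
A + A = {14, 21, 28, 35, 42, 56, 63, 70, 84, 112, 119, 126, 140, 168, 224, 231, 238, 252, 280, 336, 448}, so |A + A| = 21.
K = |A + A| / |A| = 21/6 = 7/2 ≈ 3.5000.
Reference: AP of size 6 gives K = 11/6 ≈ 1.8333; a fully generic set of size 6 gives K ≈ 3.5000.

|A| = 6, |A + A| = 21, K = 21/6 = 7/2.


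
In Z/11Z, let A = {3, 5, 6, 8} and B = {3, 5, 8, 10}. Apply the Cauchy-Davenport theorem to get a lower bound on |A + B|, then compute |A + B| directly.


Cauchy-Davenport: |A + B| ≥ min(p, |A| + |B| - 1) for A, B nonempty in Z/pZ.
|A| = 4, |B| = 4, p = 11.
CD lower bound = min(11, 4 + 4 - 1) = min(11, 7) = 7.
Compute A + B mod 11 directly:
a = 3: 3+3=6, 3+5=8, 3+8=0, 3+10=2
a = 5: 5+3=8, 5+5=10, 5+8=2, 5+10=4
a = 6: 6+3=9, 6+5=0, 6+8=3, 6+10=5
a = 8: 8+3=0, 8+5=2, 8+8=5, 8+10=7
A + B = {0, 2, 3, 4, 5, 6, 7, 8, 9, 10}, so |A + B| = 10.
Verify: 10 ≥ 7? Yes ✓.

CD lower bound = 7, actual |A + B| = 10.


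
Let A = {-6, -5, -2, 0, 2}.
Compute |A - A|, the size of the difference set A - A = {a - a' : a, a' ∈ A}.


A - A = {a - a' : a, a' ∈ A}; |A| = 5.
Bounds: 2|A|-1 ≤ |A - A| ≤ |A|² - |A| + 1, i.e. 9 ≤ |A - A| ≤ 21.
Note: 0 ∈ A - A always (from a - a). The set is symmetric: if d ∈ A - A then -d ∈ A - A.
Enumerate nonzero differences d = a - a' with a > a' (then include -d):
Positive differences: {1, 2, 3, 4, 5, 6, 7, 8}
Full difference set: {0} ∪ (positive diffs) ∪ (negative diffs).
|A - A| = 1 + 2·8 = 17 (matches direct enumeration: 17).

|A - A| = 17


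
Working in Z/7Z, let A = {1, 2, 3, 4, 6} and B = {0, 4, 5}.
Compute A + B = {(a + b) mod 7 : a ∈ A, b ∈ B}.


Work in Z/7Z: reduce every sum a + b modulo 7.
Enumerate all 15 pairs:
a = 1: 1+0=1, 1+4=5, 1+5=6
a = 2: 2+0=2, 2+4=6, 2+5=0
a = 3: 3+0=3, 3+4=0, 3+5=1
a = 4: 4+0=4, 4+4=1, 4+5=2
a = 6: 6+0=6, 6+4=3, 6+5=4
Distinct residues collected: {0, 1, 2, 3, 4, 5, 6}
|A + B| = 7 (out of 7 total residues).

A + B = {0, 1, 2, 3, 4, 5, 6}


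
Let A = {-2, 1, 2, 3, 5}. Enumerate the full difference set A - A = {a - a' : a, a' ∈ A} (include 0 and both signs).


A - A = {a - a' : a, a' ∈ A}.
Compute a - a' for each ordered pair (a, a'):
a = -2: -2--2=0, -2-1=-3, -2-2=-4, -2-3=-5, -2-5=-7
a = 1: 1--2=3, 1-1=0, 1-2=-1, 1-3=-2, 1-5=-4
a = 2: 2--2=4, 2-1=1, 2-2=0, 2-3=-1, 2-5=-3
a = 3: 3--2=5, 3-1=2, 3-2=1, 3-3=0, 3-5=-2
a = 5: 5--2=7, 5-1=4, 5-2=3, 5-3=2, 5-5=0
Collecting distinct values (and noting 0 appears from a-a):
A - A = {-7, -5, -4, -3, -2, -1, 0, 1, 2, 3, 4, 5, 7}
|A - A| = 13

A - A = {-7, -5, -4, -3, -2, -1, 0, 1, 2, 3, 4, 5, 7}


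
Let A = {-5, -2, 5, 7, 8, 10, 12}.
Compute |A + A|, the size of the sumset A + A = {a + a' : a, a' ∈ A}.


A + A = {a + a' : a, a' ∈ A}; |A| = 7.
General bounds: 2|A| - 1 ≤ |A + A| ≤ |A|(|A|+1)/2, i.e. 13 ≤ |A + A| ≤ 28.
Lower bound 2|A|-1 is attained iff A is an arithmetic progression.
Enumerate sums a + a' for a ≤ a' (symmetric, so this suffices):
a = -5: -5+-5=-10, -5+-2=-7, -5+5=0, -5+7=2, -5+8=3, -5+10=5, -5+12=7
a = -2: -2+-2=-4, -2+5=3, -2+7=5, -2+8=6, -2+10=8, -2+12=10
a = 5: 5+5=10, 5+7=12, 5+8=13, 5+10=15, 5+12=17
a = 7: 7+7=14, 7+8=15, 7+10=17, 7+12=19
a = 8: 8+8=16, 8+10=18, 8+12=20
a = 10: 10+10=20, 10+12=22
a = 12: 12+12=24
Distinct sums: {-10, -7, -4, 0, 2, 3, 5, 6, 7, 8, 10, 12, 13, 14, 15, 16, 17, 18, 19, 20, 22, 24}
|A + A| = 22

|A + A| = 22


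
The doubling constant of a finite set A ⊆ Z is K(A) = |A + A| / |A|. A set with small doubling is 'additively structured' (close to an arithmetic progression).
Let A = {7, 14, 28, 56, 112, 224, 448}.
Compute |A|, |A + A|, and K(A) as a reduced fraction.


|A| = 7.
Compute A + A by enumerating all 49 pairs.
A + A = {14, 21, 28, 35, 42, 56, 63, 70, 84, 112, 119, 126, 140, 168, 224, 231, 238, 252, 280, 336, 448, 455, 462, 476, 504, 560, 672, 896}, so |A + A| = 28.
K = |A + A| / |A| = 28/7 = 4/1 ≈ 4.0000.
Reference: AP of size 7 gives K = 13/7 ≈ 1.8571; a fully generic set of size 7 gives K ≈ 4.0000.

|A| = 7, |A + A| = 28, K = 28/7 = 4/1.


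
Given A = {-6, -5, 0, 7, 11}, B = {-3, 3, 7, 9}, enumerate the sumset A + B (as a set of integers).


A + B = {a + b : a ∈ A, b ∈ B}.
Enumerate all |A|·|B| = 5·4 = 20 pairs (a, b) and collect distinct sums.
a = -6: -6+-3=-9, -6+3=-3, -6+7=1, -6+9=3
a = -5: -5+-3=-8, -5+3=-2, -5+7=2, -5+9=4
a = 0: 0+-3=-3, 0+3=3, 0+7=7, 0+9=9
a = 7: 7+-3=4, 7+3=10, 7+7=14, 7+9=16
a = 11: 11+-3=8, 11+3=14, 11+7=18, 11+9=20
Collecting distinct sums: A + B = {-9, -8, -3, -2, 1, 2, 3, 4, 7, 8, 9, 10, 14, 16, 18, 20}
|A + B| = 16

A + B = {-9, -8, -3, -2, 1, 2, 3, 4, 7, 8, 9, 10, 14, 16, 18, 20}


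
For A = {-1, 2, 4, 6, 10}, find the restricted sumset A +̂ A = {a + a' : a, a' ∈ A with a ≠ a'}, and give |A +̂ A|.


Restricted sumset: A +̂ A = {a + a' : a ∈ A, a' ∈ A, a ≠ a'}.
Equivalently, take A + A and drop any sum 2a that is achievable ONLY as a + a for a ∈ A (i.e. sums representable only with equal summands).
Enumerate pairs (a, a') with a < a' (symmetric, so each unordered pair gives one sum; this covers all a ≠ a'):
  -1 + 2 = 1
  -1 + 4 = 3
  -1 + 6 = 5
  -1 + 10 = 9
  2 + 4 = 6
  2 + 6 = 8
  2 + 10 = 12
  4 + 6 = 10
  4 + 10 = 14
  6 + 10 = 16
Collected distinct sums: {1, 3, 5, 6, 8, 9, 10, 12, 14, 16}
|A +̂ A| = 10
(Reference bound: |A +̂ A| ≥ 2|A| - 3 for |A| ≥ 2, with |A| = 5 giving ≥ 7.)

|A +̂ A| = 10


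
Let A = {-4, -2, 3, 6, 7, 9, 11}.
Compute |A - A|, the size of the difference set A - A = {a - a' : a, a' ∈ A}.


A - A = {a - a' : a, a' ∈ A}; |A| = 7.
Bounds: 2|A|-1 ≤ |A - A| ≤ |A|² - |A| + 1, i.e. 13 ≤ |A - A| ≤ 43.
Note: 0 ∈ A - A always (from a - a). The set is symmetric: if d ∈ A - A then -d ∈ A - A.
Enumerate nonzero differences d = a - a' with a > a' (then include -d):
Positive differences: {1, 2, 3, 4, 5, 6, 7, 8, 9, 10, 11, 13, 15}
Full difference set: {0} ∪ (positive diffs) ∪ (negative diffs).
|A - A| = 1 + 2·13 = 27 (matches direct enumeration: 27).

|A - A| = 27


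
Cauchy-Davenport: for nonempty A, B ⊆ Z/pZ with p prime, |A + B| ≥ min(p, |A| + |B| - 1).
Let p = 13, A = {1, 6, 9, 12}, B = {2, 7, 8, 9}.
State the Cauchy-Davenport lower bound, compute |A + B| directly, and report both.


Cauchy-Davenport: |A + B| ≥ min(p, |A| + |B| - 1) for A, B nonempty in Z/pZ.
|A| = 4, |B| = 4, p = 13.
CD lower bound = min(13, 4 + 4 - 1) = min(13, 7) = 7.
Compute A + B mod 13 directly:
a = 1: 1+2=3, 1+7=8, 1+8=9, 1+9=10
a = 6: 6+2=8, 6+7=0, 6+8=1, 6+9=2
a = 9: 9+2=11, 9+7=3, 9+8=4, 9+9=5
a = 12: 12+2=1, 12+7=6, 12+8=7, 12+9=8
A + B = {0, 1, 2, 3, 4, 5, 6, 7, 8, 9, 10, 11}, so |A + B| = 12.
Verify: 12 ≥ 7? Yes ✓.

CD lower bound = 7, actual |A + B| = 12.


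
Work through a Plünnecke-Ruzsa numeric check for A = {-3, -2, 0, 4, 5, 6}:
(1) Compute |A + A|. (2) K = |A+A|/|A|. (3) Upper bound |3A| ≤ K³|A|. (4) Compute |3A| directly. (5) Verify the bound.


|A| = 6.
Step 1: Compute A + A by enumerating all 36 pairs.
A + A = {-6, -5, -4, -3, -2, 0, 1, 2, 3, 4, 5, 6, 8, 9, 10, 11, 12}, so |A + A| = 17.
Step 2: Doubling constant K = |A + A|/|A| = 17/6 = 17/6 ≈ 2.8333.
Step 3: Plünnecke-Ruzsa gives |3A| ≤ K³·|A| = (2.8333)³ · 6 ≈ 136.4722.
Step 4: Compute 3A = A + A + A directly by enumerating all triples (a,b,c) ∈ A³; |3A| = 28.
Step 5: Check 28 ≤ 136.4722? Yes ✓.

K = 17/6, Plünnecke-Ruzsa bound K³|A| ≈ 136.4722, |3A| = 28, inequality holds.


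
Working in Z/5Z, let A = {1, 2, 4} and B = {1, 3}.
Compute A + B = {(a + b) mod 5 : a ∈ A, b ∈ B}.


Work in Z/5Z: reduce every sum a + b modulo 5.
Enumerate all 6 pairs:
a = 1: 1+1=2, 1+3=4
a = 2: 2+1=3, 2+3=0
a = 4: 4+1=0, 4+3=2
Distinct residues collected: {0, 2, 3, 4}
|A + B| = 4 (out of 5 total residues).

A + B = {0, 2, 3, 4}


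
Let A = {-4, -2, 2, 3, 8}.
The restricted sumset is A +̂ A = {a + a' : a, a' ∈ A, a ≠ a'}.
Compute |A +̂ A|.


Restricted sumset: A +̂ A = {a + a' : a ∈ A, a' ∈ A, a ≠ a'}.
Equivalently, take A + A and drop any sum 2a that is achievable ONLY as a + a for a ∈ A (i.e. sums representable only with equal summands).
Enumerate pairs (a, a') with a < a' (symmetric, so each unordered pair gives one sum; this covers all a ≠ a'):
  -4 + -2 = -6
  -4 + 2 = -2
  -4 + 3 = -1
  -4 + 8 = 4
  -2 + 2 = 0
  -2 + 3 = 1
  -2 + 8 = 6
  2 + 3 = 5
  2 + 8 = 10
  3 + 8 = 11
Collected distinct sums: {-6, -2, -1, 0, 1, 4, 5, 6, 10, 11}
|A +̂ A| = 10
(Reference bound: |A +̂ A| ≥ 2|A| - 3 for |A| ≥ 2, with |A| = 5 giving ≥ 7.)

|A +̂ A| = 10


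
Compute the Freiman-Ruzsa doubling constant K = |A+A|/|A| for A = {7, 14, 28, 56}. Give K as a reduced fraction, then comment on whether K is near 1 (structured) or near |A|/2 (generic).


|A| = 4.
Compute A + A by enumerating all 16 pairs.
A + A = {14, 21, 28, 35, 42, 56, 63, 70, 84, 112}, so |A + A| = 10.
K = |A + A| / |A| = 10/4 = 5/2 ≈ 2.5000.
Reference: AP of size 4 gives K = 7/4 ≈ 1.7500; a fully generic set of size 4 gives K ≈ 2.5000.

|A| = 4, |A + A| = 10, K = 10/4 = 5/2.


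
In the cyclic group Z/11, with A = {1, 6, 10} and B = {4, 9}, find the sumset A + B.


Work in Z/11Z: reduce every sum a + b modulo 11.
Enumerate all 6 pairs:
a = 1: 1+4=5, 1+9=10
a = 6: 6+4=10, 6+9=4
a = 10: 10+4=3, 10+9=8
Distinct residues collected: {3, 4, 5, 8, 10}
|A + B| = 5 (out of 11 total residues).

A + B = {3, 4, 5, 8, 10}


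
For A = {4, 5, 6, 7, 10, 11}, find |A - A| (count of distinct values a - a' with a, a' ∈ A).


A - A = {a - a' : a, a' ∈ A}; |A| = 6.
Bounds: 2|A|-1 ≤ |A - A| ≤ |A|² - |A| + 1, i.e. 11 ≤ |A - A| ≤ 31.
Note: 0 ∈ A - A always (from a - a). The set is symmetric: if d ∈ A - A then -d ∈ A - A.
Enumerate nonzero differences d = a - a' with a > a' (then include -d):
Positive differences: {1, 2, 3, 4, 5, 6, 7}
Full difference set: {0} ∪ (positive diffs) ∪ (negative diffs).
|A - A| = 1 + 2·7 = 15 (matches direct enumeration: 15).

|A - A| = 15


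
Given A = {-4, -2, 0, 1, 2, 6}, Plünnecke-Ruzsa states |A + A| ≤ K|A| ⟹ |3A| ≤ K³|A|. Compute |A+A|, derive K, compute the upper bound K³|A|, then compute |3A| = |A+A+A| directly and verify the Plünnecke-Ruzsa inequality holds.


|A| = 6.
Step 1: Compute A + A by enumerating all 36 pairs.
A + A = {-8, -6, -4, -3, -2, -1, 0, 1, 2, 3, 4, 6, 7, 8, 12}, so |A + A| = 15.
Step 2: Doubling constant K = |A + A|/|A| = 15/6 = 15/6 ≈ 2.5000.
Step 3: Plünnecke-Ruzsa gives |3A| ≤ K³·|A| = (2.5000)³ · 6 ≈ 93.7500.
Step 4: Compute 3A = A + A + A directly by enumerating all triples (a,b,c) ∈ A³; |3A| = 25.
Step 5: Check 25 ≤ 93.7500? Yes ✓.

K = 15/6, Plünnecke-Ruzsa bound K³|A| ≈ 93.7500, |3A| = 25, inequality holds.
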